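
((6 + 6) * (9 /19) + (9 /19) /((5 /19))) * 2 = 1422 /95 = 14.97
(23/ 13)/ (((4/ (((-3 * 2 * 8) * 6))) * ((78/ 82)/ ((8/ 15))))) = -60352/ 845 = -71.42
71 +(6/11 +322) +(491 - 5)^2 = 236589.55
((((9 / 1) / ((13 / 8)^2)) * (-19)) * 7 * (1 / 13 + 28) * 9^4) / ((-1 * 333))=20384239680 / 81289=250762.58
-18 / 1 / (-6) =3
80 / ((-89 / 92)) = -7360 / 89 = -82.70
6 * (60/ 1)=360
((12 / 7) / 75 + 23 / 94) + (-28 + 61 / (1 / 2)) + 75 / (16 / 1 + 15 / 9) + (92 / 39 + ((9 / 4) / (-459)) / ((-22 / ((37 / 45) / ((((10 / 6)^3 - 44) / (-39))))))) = 2727167252906953 / 27035925516600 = 100.87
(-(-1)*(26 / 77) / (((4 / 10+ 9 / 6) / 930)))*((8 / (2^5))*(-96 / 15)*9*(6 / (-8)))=2611440 / 1463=1784.99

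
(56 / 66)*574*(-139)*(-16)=35744128 / 33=1083155.39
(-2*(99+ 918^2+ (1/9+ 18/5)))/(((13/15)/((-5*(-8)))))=-3034176160/39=-77799388.72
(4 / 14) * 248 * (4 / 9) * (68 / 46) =67456 / 1449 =46.55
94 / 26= 47 / 13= 3.62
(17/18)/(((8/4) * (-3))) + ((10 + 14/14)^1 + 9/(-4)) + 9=475/27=17.59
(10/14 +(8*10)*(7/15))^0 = 1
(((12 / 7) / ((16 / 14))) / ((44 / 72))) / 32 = 27 / 352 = 0.08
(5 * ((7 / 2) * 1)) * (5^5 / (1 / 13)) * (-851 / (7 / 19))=-3284328125 / 2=-1642164062.50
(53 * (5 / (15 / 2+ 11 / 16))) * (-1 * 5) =-21200 / 131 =-161.83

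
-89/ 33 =-2.70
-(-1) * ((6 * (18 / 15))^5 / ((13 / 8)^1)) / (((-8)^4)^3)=59049 / 340787200000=0.00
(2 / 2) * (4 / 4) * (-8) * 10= -80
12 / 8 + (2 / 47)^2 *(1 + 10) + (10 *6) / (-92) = 88175 / 101614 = 0.87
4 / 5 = 0.80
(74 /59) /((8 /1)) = 37 /236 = 0.16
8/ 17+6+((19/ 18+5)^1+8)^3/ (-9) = -269529029/ 892296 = -302.06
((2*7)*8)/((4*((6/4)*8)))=7/3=2.33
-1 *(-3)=3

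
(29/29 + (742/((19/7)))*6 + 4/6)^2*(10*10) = 875852656900/3249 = 269576071.68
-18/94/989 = -9/46483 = -0.00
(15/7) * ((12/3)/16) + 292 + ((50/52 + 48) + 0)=341.50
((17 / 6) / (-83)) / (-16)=17 / 7968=0.00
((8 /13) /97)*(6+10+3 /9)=392 /3783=0.10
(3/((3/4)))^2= 16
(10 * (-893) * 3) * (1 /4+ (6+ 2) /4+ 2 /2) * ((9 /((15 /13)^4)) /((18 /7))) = -2320952543 /13500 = -171922.41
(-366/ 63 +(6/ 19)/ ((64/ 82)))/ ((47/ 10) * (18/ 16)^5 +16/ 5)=-706662400/ 1525727721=-0.46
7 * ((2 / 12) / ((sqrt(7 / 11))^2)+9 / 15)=181 / 30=6.03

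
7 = 7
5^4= 625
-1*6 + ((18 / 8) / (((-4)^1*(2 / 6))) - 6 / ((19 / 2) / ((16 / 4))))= -3105 / 304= -10.21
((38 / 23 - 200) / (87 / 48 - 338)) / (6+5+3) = 36496 / 866019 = 0.04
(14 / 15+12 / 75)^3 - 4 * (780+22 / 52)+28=-16959800966 / 5484375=-3092.39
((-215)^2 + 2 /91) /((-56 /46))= -96748971 /2548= -37970.55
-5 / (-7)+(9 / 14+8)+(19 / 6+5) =368 / 21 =17.52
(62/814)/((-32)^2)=31/416768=0.00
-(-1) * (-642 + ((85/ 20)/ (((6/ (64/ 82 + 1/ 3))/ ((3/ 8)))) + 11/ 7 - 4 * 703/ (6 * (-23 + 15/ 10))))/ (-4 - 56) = 162791747/ 15796480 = 10.31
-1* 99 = -99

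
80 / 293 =0.27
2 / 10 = 1 / 5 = 0.20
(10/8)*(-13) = -16.25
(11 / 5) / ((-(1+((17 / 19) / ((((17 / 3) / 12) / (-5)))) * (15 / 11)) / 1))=2299 / 12455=0.18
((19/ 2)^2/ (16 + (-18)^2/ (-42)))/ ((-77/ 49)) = -17689/ 2552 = -6.93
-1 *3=-3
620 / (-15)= -124 / 3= -41.33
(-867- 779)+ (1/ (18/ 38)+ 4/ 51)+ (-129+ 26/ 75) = -6779674/ 3825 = -1772.46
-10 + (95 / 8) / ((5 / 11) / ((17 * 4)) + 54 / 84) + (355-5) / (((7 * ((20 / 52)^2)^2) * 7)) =20968551 / 62650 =334.69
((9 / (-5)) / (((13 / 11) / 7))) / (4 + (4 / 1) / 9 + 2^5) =-6237 / 21320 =-0.29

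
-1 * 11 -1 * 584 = -595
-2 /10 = -1 /5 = -0.20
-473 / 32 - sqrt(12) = -18.25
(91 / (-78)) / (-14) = 1 / 12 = 0.08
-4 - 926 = -930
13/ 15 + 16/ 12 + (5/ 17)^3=54668/ 24565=2.23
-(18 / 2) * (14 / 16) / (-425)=0.02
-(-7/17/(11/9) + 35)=-6482/187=-34.66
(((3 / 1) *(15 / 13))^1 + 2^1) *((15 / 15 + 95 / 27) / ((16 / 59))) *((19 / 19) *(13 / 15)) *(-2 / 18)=-255529 / 29160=-8.76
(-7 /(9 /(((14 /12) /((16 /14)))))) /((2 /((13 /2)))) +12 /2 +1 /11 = 66727 /19008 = 3.51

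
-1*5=-5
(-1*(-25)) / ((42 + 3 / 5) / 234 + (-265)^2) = 9750 / 27387821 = 0.00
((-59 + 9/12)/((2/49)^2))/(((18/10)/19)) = -53146135/144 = -369070.38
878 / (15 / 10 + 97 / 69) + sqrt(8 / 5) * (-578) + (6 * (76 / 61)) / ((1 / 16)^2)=54202140 / 24461 - 1156 * sqrt(10) / 5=1484.74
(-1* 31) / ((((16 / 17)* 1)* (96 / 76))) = -10013 / 384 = -26.08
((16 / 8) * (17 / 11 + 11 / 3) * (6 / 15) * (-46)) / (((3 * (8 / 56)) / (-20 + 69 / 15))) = 1550752 / 225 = 6892.23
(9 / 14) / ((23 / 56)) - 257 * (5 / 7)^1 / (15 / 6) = -11570 / 161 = -71.86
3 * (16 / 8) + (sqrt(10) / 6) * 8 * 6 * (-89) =6 - 712 * sqrt(10) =-2245.54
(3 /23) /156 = 1 /1196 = 0.00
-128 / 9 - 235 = -249.22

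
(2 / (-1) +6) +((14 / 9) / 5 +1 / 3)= 209 / 45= 4.64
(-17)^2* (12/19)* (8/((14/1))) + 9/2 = 28941/266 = 108.80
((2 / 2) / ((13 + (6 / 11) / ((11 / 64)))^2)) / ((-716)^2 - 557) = 14641 / 1961261843051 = 0.00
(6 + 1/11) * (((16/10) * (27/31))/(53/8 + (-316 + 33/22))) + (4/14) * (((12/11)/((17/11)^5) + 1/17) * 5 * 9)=32272722962442/13912660495195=2.32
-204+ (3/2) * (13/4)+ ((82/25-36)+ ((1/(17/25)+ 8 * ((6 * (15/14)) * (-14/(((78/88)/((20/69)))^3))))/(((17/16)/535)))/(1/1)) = -1523029312056406979/125148722938200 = -12169.76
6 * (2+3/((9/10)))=32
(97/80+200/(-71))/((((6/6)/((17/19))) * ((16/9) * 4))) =-0.20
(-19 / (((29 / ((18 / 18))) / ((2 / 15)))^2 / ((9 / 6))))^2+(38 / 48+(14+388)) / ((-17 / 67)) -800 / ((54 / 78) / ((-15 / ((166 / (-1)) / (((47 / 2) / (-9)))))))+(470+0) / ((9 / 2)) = -163070496452952259 / 134726421285000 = -1210.38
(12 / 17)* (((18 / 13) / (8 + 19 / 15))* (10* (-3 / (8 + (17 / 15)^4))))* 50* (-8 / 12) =164025000000 / 15006876599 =10.93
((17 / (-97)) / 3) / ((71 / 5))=-85 / 20661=-0.00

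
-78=-78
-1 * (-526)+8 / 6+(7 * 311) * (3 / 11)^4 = 539.38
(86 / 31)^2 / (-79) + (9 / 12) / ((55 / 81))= 16821197 / 16702180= 1.01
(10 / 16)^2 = 25 / 64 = 0.39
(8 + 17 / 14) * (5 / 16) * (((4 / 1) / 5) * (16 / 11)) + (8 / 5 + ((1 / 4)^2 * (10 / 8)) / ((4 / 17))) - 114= -10715179 / 98560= -108.72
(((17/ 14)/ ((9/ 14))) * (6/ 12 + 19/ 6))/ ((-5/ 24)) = -1496/ 45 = -33.24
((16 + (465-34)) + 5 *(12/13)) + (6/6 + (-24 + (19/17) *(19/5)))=478313/1105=432.86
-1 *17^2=-289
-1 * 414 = -414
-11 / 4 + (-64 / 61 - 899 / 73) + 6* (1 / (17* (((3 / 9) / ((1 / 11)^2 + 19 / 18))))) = -549144135 / 36639284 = -14.99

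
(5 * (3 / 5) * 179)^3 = 154854153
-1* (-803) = 803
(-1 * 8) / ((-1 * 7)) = 8 / 7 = 1.14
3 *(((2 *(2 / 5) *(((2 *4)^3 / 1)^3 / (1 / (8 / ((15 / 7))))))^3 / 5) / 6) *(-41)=-557092824719049689789004286787584 / 2109375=-264103265051993927011083500.00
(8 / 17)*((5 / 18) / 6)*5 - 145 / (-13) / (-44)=-37955 / 262548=-0.14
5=5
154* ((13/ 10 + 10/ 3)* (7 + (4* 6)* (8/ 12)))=246169/ 15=16411.27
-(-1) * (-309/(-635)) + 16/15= 2959/1905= 1.55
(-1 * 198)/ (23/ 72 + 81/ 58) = -413424/ 3583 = -115.38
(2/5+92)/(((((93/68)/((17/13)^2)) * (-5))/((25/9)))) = -3026408/47151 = -64.19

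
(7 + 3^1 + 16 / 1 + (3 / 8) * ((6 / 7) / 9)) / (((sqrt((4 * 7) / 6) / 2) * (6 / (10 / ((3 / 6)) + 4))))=729 * sqrt(42) / 49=96.42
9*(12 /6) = 18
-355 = -355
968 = 968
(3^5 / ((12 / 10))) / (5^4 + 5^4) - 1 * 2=-919 / 500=-1.84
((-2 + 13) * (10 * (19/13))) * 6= 12540/13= 964.62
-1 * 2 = -2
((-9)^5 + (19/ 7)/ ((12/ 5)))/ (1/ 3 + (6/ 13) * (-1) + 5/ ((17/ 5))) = -1096164641/ 24920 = -43987.35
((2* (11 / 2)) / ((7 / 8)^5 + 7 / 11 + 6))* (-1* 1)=-1.54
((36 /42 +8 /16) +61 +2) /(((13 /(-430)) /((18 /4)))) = -9579.31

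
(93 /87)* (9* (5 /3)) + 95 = 3220 /29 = 111.03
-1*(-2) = 2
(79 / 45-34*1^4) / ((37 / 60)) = -5804 / 111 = -52.29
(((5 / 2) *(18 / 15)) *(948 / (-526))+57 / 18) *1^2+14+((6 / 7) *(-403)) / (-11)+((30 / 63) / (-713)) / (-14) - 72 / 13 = 98871797099 / 2627891266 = 37.62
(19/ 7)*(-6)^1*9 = -1026/ 7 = -146.57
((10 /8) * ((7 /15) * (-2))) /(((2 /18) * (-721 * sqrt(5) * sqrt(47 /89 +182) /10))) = sqrt(89) /1957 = 0.00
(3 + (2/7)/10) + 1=141/35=4.03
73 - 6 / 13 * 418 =-1559 / 13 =-119.92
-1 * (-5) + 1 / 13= 66 / 13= 5.08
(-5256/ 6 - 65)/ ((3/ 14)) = -13174/ 3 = -4391.33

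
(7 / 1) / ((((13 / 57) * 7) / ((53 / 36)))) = 1007 / 156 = 6.46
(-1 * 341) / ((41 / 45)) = -15345 / 41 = -374.27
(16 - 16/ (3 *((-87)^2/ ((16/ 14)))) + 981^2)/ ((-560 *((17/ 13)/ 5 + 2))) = -1988595201385/ 2616936336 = -759.89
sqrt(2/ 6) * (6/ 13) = 2 * sqrt(3)/ 13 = 0.27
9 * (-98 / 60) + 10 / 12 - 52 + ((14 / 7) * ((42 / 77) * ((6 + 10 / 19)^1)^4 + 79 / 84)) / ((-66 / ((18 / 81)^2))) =-27097273070773 / 402341978115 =-67.35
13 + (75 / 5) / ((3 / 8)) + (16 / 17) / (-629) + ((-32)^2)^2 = 11212989881 / 10693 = 1048629.00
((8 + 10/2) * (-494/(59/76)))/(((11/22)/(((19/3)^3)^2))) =-1067716501.89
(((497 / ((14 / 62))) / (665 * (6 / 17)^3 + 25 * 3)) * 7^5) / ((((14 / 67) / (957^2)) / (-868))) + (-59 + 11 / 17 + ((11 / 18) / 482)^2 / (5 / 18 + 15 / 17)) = -1163322080898199799841720949979 / 861628575292920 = -1350143338157878.31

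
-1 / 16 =-0.06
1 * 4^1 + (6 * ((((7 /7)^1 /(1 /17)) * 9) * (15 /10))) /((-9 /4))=-608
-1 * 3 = -3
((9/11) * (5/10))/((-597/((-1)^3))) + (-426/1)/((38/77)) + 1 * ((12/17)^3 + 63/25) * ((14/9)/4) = -4403928758329/5108414575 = -862.09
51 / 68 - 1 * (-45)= 183 / 4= 45.75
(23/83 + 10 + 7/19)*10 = 167880/1577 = 106.46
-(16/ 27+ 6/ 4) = -113/ 54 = -2.09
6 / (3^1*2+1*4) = 3 / 5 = 0.60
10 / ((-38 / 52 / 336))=-87360 / 19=-4597.89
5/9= 0.56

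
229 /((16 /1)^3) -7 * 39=-1117979 /4096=-272.94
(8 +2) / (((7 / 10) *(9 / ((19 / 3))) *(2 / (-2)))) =-1900 / 189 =-10.05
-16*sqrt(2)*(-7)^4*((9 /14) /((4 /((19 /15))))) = -39102*sqrt(2) /5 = -11059.72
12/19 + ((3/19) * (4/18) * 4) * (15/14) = 104/133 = 0.78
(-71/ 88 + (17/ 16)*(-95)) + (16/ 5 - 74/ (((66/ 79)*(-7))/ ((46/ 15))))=-59.74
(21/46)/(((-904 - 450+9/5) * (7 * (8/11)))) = -0.00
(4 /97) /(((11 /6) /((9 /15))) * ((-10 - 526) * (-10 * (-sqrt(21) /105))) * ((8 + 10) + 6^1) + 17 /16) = -724500480 * sqrt(21) /1381168389760963 - 205632 /1381168389760963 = -0.00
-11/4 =-2.75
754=754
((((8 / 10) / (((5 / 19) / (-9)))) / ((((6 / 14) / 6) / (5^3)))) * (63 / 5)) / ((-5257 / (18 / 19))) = 81648 / 751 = 108.72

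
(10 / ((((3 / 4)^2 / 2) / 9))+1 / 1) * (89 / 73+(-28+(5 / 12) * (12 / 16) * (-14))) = -5840595 / 584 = -10001.02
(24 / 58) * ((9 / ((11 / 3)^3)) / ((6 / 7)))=3402 / 38599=0.09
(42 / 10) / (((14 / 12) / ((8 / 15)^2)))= 128 / 125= 1.02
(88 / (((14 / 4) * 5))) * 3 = 15.09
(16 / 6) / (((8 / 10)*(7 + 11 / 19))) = 95 / 216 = 0.44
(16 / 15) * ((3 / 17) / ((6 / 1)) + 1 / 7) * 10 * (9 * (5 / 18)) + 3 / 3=1997 / 357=5.59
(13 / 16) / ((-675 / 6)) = -13 / 1800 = -0.01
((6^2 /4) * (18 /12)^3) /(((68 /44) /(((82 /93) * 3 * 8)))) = 219186 /527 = 415.91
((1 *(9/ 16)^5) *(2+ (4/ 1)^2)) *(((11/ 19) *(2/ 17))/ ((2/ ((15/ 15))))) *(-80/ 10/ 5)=-5845851/ 105840640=-0.06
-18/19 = -0.95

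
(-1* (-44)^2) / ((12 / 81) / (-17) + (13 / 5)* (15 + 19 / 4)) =-17772480 / 471313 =-37.71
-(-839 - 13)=852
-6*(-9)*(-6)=-324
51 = 51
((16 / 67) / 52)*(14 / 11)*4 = 224 / 9581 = 0.02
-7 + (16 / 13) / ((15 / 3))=-439 / 65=-6.75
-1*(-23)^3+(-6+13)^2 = 12216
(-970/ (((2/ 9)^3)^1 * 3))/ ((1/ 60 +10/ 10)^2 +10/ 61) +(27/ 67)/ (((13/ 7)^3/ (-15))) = -952449316166115/ 38710540219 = -24604.39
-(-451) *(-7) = -3157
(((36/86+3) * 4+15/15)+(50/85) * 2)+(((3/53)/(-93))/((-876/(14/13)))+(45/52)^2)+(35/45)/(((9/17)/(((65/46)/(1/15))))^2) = 12833099539327122397/10158396935051664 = 1263.30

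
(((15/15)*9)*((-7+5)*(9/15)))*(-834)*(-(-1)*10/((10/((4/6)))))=30024/5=6004.80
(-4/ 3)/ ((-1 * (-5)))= -4/ 15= -0.27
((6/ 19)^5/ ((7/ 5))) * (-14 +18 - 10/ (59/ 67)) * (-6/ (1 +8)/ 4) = 401760/ 146089841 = 0.00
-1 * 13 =-13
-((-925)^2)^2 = -732094140625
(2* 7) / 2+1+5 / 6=53 / 6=8.83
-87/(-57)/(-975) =-29/18525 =-0.00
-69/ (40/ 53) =-3657/ 40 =-91.42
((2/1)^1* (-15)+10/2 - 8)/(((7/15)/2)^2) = -29700/49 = -606.12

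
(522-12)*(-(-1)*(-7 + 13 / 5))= -2244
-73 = -73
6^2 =36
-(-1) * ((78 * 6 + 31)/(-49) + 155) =7096/49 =144.82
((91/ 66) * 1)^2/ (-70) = -1183/ 43560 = -0.03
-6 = -6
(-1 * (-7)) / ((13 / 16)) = 112 / 13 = 8.62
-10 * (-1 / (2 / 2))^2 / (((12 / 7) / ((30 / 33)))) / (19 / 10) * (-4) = 7000 / 627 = 11.16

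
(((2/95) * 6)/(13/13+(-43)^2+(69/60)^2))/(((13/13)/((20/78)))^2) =32000/7133515857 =0.00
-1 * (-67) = 67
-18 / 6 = -3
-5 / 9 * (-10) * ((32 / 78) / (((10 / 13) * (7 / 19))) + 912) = 959120 / 189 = 5074.71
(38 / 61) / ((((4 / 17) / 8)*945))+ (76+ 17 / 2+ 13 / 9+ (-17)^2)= 43229929 / 115290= 374.97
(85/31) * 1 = 85/31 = 2.74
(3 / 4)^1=3 / 4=0.75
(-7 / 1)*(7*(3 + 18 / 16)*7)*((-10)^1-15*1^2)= 282975 / 8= 35371.88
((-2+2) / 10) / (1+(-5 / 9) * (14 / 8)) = 0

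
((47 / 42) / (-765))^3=-103823 / 33168984597000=-0.00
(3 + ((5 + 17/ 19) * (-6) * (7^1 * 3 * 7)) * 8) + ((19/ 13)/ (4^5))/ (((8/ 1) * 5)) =-420773682839/ 10117120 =-41590.26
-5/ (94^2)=-0.00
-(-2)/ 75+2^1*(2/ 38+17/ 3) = 5446/ 475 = 11.47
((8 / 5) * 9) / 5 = 72 / 25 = 2.88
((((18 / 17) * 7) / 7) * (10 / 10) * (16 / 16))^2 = 324 / 289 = 1.12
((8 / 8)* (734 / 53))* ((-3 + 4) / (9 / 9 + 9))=367 / 265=1.38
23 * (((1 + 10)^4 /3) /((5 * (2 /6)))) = 336743 /5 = 67348.60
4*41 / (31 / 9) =1476 / 31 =47.61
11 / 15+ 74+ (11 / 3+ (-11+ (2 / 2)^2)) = 342 / 5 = 68.40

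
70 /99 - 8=-722 /99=-7.29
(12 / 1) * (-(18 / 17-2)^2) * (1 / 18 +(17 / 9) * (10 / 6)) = -88576 / 2601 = -34.05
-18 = -18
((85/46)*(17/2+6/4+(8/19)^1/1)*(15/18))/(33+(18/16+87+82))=2244/28405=0.08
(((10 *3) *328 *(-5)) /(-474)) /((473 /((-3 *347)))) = -8536200 /37367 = -228.44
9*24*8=1728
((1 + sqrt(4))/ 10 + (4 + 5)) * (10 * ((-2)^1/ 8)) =-93/ 4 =-23.25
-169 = -169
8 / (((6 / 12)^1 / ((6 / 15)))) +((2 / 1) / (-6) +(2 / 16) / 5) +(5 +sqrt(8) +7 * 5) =2 * sqrt(2) +5531 / 120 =48.92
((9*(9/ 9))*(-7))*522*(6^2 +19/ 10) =-6231897/ 5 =-1246379.40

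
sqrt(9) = 3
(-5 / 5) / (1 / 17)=-17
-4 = -4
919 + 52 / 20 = 4608 / 5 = 921.60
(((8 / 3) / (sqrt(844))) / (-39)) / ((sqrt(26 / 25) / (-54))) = 0.12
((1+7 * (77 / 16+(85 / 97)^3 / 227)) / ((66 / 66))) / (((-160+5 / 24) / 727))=-50185634376561 / 317809166714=-157.91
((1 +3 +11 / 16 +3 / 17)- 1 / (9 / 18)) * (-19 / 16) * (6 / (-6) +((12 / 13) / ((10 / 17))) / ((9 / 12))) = -1050871 / 282880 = -3.71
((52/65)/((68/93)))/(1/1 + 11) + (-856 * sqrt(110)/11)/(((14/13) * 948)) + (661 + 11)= 228511/340 - 1391 * sqrt(110)/18249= 671.29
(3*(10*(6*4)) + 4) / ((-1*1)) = -724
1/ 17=0.06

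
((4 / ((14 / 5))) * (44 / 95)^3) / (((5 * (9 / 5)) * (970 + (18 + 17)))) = 170368 / 10856939625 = 0.00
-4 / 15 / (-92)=1 / 345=0.00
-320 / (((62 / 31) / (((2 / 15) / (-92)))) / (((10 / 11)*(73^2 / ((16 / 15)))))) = 266450 / 253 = 1053.16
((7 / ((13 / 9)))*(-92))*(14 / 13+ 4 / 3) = -1074.60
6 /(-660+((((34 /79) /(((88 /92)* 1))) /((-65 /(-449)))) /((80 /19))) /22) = -596481600 /65609640379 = -0.01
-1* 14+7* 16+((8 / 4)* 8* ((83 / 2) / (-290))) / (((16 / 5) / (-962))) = 45607 / 58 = 786.33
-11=-11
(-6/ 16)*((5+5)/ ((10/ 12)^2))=-5.40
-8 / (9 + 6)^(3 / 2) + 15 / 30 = 1 / 2 - 8 * sqrt(15) / 225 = 0.36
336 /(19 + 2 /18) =756 /43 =17.58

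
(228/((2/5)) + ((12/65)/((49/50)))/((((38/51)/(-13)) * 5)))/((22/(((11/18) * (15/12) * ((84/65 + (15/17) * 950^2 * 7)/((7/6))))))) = 19434084146118/205751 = 94454384.89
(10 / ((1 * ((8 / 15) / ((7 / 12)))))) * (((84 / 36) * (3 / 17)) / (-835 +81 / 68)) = -1225 / 226796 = -0.01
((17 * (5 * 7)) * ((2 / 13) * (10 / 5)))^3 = 13481272000 / 2197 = 6136218.48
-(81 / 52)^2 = -6561 / 2704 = -2.43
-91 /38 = -2.39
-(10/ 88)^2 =-0.01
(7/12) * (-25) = -175/12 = -14.58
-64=-64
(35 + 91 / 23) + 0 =896 / 23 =38.96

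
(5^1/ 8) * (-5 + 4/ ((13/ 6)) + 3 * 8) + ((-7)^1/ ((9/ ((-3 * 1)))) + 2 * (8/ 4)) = 6041/ 312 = 19.36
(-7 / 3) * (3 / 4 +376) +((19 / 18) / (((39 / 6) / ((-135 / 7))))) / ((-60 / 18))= -878.14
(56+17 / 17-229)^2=29584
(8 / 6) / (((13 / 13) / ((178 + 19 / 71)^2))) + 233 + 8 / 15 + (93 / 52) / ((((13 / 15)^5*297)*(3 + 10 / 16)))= 4960545123320688563 / 116428352848665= 42605.99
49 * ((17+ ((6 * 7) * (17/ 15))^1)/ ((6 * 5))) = 15827/ 150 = 105.51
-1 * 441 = -441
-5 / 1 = -5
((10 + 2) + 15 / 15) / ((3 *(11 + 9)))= 13 / 60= 0.22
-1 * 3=-3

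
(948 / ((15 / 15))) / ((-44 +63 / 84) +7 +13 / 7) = -8848 / 321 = -27.56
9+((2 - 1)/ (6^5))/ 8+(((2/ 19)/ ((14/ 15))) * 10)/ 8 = 9.14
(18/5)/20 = 9/50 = 0.18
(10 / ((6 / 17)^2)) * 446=35803.89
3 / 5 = 0.60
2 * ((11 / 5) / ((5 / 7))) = 154 / 25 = 6.16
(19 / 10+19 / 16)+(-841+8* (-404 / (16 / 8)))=-2453.91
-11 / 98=-0.11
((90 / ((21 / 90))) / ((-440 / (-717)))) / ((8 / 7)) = 96795 / 176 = 549.97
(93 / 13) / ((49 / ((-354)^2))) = 11654388 / 637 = 18295.74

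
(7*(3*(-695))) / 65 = -2919 / 13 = -224.54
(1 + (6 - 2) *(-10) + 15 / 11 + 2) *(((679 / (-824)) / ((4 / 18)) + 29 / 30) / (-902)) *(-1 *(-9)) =-9962043 / 10219660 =-0.97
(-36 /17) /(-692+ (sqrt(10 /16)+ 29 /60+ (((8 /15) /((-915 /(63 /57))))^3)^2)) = 26797784131713284857790509487075763103749169349670410156250000 * sqrt(10) /24205275619720727367872875978554571206646401458176970635226285323967+ 74124457427261060135631405255365427107664620767804028519531250000 /24205275619720727367872875978554571206646401458176970635226285323967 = 0.00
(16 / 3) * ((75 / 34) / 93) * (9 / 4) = 150 / 527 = 0.28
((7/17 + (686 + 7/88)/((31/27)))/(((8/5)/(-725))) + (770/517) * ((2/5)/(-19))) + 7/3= -269305998332539/993930432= -270950.55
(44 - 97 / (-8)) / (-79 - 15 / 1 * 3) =-449 / 992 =-0.45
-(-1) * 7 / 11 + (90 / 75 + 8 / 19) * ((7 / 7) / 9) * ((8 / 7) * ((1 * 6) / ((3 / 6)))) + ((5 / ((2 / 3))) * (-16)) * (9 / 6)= -554561 / 3135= -176.89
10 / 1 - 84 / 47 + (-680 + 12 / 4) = -31433 / 47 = -668.79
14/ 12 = 7/ 6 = 1.17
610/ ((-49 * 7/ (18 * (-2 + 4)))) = -21960/ 343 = -64.02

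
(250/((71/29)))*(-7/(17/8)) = -406000/1207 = -336.37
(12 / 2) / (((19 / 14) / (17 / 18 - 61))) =-15134 / 57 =-265.51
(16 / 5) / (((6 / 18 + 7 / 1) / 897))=21528 / 55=391.42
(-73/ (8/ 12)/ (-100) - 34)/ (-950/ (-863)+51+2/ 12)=-17038209/ 27064100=-0.63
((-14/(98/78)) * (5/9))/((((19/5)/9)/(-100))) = 195000/133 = 1466.17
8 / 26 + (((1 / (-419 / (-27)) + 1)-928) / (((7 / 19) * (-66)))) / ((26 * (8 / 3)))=5754499 / 6710704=0.86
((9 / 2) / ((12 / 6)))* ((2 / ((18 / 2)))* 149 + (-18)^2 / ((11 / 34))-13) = 101135 / 44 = 2298.52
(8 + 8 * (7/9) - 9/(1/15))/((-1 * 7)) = 17.25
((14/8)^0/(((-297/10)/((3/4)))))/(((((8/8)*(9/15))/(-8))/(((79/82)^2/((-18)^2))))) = 156025/161759268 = 0.00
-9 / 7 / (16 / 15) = -1.21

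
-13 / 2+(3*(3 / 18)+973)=967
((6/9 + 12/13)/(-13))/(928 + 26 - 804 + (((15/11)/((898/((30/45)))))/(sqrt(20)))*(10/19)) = -1091960526844/1339412872039255 + 5818142*sqrt(5)/20091193080588825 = -0.00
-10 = -10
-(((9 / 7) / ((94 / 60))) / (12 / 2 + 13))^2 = -72900 / 39075001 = -0.00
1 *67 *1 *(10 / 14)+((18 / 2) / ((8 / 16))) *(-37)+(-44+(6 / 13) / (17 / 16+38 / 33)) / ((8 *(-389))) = -7308301051 / 11823266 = -618.13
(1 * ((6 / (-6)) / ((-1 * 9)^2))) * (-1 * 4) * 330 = 440 / 27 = 16.30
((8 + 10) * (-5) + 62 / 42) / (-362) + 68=518795 / 7602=68.24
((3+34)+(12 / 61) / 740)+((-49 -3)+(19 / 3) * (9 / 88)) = -14252691 / 993080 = -14.35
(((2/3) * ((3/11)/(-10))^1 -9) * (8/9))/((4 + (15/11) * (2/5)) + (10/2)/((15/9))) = -3968/3735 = -1.06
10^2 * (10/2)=500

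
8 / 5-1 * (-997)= 4993 / 5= 998.60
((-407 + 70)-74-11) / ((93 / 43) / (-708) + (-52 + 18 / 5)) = 21412280 / 2455971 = 8.72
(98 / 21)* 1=14 / 3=4.67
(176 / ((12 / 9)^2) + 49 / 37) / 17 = 3712 / 629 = 5.90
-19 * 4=-76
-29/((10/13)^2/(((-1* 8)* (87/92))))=426387/1150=370.77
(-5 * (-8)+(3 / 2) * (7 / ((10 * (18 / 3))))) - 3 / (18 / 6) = 1567 / 40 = 39.18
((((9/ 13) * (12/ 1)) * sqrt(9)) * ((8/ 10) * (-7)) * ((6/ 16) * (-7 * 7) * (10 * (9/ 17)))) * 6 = 18003384/ 221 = 81463.28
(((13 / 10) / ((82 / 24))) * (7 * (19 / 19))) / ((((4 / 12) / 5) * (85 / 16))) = 26208 / 3485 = 7.52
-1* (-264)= 264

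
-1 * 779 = -779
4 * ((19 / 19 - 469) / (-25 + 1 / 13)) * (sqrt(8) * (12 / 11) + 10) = 982.87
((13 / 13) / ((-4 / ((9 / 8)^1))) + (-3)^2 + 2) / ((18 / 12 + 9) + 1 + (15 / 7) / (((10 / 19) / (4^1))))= 2401 / 6224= 0.39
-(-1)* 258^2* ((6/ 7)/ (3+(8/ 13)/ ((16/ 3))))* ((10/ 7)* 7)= 3845920/ 21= 183139.05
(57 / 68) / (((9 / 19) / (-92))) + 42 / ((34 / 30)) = -6413 / 51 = -125.75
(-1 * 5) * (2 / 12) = -5 / 6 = -0.83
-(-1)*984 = 984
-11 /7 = -1.57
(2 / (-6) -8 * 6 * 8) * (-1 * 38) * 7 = 306698 / 3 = 102232.67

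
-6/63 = -0.10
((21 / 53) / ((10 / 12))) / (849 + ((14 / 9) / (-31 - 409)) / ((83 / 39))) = 1380456 / 2464930837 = 0.00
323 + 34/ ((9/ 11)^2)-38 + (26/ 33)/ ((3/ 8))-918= -516877/ 891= -580.11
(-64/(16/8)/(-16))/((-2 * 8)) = -1/8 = -0.12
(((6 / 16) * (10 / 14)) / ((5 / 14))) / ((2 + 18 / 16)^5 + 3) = 24576 / 9863929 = 0.00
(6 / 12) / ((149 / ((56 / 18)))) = 14 / 1341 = 0.01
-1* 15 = -15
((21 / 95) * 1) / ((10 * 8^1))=21 / 7600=0.00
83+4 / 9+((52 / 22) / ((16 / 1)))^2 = 5817265 / 69696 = 83.47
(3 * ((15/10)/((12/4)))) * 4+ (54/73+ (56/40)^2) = 15877/1825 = 8.70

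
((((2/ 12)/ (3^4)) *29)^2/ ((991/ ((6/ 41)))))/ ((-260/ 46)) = -19343/ 207932392980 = -0.00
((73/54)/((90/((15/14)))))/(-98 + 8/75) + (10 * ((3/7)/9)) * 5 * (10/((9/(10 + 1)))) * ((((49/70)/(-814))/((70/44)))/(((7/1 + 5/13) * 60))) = -2955853/14786670528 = -0.00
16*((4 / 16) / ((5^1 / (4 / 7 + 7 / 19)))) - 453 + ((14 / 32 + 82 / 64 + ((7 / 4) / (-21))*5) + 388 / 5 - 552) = -59074091 / 63840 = -925.35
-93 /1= -93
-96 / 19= -5.05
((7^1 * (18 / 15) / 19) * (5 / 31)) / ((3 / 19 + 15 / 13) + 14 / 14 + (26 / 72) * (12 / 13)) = 117 / 4340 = 0.03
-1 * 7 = -7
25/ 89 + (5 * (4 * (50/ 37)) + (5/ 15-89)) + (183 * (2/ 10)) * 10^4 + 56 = 3615661061/ 9879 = 365994.64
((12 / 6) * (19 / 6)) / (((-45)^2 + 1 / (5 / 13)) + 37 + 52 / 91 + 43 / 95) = 2527 / 824184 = 0.00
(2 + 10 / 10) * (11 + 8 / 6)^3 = 50653 / 9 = 5628.11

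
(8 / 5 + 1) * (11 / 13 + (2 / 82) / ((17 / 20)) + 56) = 515343 / 3485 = 147.87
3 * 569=1707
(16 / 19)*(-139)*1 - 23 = -2661 / 19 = -140.05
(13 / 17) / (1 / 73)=949 / 17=55.82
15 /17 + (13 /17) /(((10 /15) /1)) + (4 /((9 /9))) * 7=1021 /34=30.03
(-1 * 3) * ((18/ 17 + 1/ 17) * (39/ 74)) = -2223/ 1258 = -1.77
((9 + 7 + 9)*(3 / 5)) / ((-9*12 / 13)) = -65 / 36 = -1.81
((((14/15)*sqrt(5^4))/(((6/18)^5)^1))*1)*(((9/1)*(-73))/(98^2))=-266085/686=-387.88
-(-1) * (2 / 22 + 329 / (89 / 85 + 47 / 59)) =178.54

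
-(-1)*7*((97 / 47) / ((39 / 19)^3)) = 4657261 / 2787993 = 1.67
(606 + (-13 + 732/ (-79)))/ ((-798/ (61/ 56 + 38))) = -100945735/ 3530352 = -28.59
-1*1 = -1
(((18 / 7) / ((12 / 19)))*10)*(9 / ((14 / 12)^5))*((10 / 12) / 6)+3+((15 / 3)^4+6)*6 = 448542261 / 117649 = 3812.55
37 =37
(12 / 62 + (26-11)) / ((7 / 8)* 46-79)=-1884 / 4805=-0.39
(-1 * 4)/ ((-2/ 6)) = 12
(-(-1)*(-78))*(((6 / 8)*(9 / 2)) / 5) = -1053 / 20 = -52.65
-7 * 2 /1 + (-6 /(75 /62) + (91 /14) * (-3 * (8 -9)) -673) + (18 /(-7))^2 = -1631327 /2450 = -665.85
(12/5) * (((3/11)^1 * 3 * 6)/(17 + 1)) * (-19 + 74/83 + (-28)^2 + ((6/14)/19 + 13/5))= 503.03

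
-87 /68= -1.28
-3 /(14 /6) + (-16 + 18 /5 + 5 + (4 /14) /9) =-2726 /315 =-8.65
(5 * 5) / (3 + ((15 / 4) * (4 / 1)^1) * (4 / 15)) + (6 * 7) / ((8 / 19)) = 103.32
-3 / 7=-0.43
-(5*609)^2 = -9272025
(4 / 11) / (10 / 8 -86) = -16 / 3729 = -0.00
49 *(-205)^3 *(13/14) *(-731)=573086730125/2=286543365062.50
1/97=0.01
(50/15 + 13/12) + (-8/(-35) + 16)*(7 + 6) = 90463/420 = 215.39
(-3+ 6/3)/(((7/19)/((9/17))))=-171/119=-1.44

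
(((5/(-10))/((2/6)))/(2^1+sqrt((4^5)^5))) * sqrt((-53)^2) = -159/67108868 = -0.00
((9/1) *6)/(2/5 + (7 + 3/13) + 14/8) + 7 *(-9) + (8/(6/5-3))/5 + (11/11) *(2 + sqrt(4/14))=-136907/2439 + sqrt(14)/7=-55.60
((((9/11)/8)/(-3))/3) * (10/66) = -5/2904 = -0.00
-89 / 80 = -1.11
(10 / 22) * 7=35 / 11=3.18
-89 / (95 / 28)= -2492 / 95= -26.23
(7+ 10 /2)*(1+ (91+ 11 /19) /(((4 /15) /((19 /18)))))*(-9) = -39258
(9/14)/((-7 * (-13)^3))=9/215306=0.00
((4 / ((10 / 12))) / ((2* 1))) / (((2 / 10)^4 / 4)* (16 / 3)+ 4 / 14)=15750 / 1889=8.34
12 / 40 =3 / 10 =0.30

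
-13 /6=-2.17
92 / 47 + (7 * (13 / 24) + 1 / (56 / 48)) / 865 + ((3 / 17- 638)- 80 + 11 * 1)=-81841856141 / 116110680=-704.86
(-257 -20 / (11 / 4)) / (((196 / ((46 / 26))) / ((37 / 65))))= -2473857 / 1821820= -1.36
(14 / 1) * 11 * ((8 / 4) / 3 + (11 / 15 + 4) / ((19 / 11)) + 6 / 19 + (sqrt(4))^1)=881.31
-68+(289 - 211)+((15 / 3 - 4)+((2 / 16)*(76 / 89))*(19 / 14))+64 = 187261 / 2492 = 75.14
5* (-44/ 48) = -55/ 12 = -4.58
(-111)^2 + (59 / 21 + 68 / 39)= 3364876 / 273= 12325.55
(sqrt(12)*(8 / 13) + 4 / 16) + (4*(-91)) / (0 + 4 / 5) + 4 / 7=-12717 / 28 + 16*sqrt(3) / 13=-452.05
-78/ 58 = -39/ 29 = -1.34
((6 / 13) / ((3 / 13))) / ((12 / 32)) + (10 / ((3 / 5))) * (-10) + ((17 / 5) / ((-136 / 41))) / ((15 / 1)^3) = -21780041 / 135000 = -161.33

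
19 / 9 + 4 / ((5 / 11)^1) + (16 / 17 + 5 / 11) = 103562 / 8415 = 12.31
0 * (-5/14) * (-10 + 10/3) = 0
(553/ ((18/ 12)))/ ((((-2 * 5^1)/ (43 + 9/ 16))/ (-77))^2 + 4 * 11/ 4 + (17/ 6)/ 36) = 33.28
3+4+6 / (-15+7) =25 / 4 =6.25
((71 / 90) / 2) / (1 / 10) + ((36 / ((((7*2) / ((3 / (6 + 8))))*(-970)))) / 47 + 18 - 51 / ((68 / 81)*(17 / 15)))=-21641011387 / 683576460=-31.66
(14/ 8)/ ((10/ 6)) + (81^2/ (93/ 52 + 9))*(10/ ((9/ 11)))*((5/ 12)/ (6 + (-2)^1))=263607/ 340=775.31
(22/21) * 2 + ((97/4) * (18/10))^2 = 1907.42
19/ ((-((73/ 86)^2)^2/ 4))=-4157262016/ 28398241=-146.39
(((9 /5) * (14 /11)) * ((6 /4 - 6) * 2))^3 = -1458274104 /166375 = -8764.98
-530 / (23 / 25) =-13250 / 23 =-576.09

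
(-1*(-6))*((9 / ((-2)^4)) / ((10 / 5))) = 27 / 16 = 1.69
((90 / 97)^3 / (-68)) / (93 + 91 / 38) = -55404 / 449947789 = -0.00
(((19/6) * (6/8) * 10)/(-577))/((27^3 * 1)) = -95/45428364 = -0.00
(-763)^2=582169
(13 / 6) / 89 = 13 / 534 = 0.02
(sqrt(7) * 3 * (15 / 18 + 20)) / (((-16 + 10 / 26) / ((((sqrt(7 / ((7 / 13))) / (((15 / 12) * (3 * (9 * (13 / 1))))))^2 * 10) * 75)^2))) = -1600000 * sqrt(7) / 155830311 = -0.03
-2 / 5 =-0.40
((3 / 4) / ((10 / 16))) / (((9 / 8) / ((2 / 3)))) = 32 / 45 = 0.71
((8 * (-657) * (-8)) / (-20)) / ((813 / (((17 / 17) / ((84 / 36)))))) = -1.11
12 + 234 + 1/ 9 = 2215/ 9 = 246.11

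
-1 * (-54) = 54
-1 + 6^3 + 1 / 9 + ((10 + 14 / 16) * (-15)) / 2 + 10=20671 / 144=143.55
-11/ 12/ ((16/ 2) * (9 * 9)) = -11/ 7776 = -0.00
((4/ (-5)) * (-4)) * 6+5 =121/ 5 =24.20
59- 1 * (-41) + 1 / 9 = 901 / 9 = 100.11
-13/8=-1.62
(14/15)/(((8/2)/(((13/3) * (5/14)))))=0.36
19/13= 1.46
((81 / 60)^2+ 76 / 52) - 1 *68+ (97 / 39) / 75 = -605431 / 9360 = -64.68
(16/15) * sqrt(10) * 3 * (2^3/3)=128 * sqrt(10)/15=26.98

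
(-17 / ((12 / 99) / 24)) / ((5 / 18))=-60588 / 5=-12117.60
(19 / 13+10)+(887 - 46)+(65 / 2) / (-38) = 841387 / 988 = 851.61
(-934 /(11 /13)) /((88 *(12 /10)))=-30355 /2904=-10.45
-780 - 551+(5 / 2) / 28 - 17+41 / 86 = -1347.43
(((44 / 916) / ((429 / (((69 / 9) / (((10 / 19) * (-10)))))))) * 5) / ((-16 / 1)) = 437 / 8573760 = 0.00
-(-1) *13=13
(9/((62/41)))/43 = 369/2666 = 0.14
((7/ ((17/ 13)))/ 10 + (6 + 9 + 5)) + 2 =3831/ 170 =22.54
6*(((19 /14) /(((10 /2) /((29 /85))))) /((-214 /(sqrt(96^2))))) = -79344 /318325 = -0.25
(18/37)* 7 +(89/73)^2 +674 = 133859133/197173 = 678.89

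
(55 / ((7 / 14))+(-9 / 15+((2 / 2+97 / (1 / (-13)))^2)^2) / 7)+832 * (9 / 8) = 12602368836607 / 35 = 360067681045.91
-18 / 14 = -9 / 7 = -1.29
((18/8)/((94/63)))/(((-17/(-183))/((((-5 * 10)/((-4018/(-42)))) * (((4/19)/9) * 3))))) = -370575/622421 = -0.60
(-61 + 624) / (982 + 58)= 563 / 1040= 0.54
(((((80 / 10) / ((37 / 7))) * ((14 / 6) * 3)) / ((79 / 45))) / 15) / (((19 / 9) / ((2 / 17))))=21168 / 944129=0.02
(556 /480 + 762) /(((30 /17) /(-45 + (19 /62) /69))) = -299678265913 /15400800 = -19458.62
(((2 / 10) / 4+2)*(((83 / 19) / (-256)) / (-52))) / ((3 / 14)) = 23821 / 7587840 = 0.00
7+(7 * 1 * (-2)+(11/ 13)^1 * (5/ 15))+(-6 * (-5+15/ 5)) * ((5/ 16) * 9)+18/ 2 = 5621/ 156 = 36.03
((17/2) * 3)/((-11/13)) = -663/22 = -30.14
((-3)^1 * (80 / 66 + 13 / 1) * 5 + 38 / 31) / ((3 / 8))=-578216 / 1023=-565.22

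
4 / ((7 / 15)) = 60 / 7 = 8.57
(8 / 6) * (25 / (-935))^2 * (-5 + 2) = -100 / 34969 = -0.00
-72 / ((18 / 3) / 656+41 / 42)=-495936 / 6787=-73.07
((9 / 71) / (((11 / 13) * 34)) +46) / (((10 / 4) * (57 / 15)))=1221601 / 252263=4.84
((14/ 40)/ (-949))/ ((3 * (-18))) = 7/ 1024920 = 0.00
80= 80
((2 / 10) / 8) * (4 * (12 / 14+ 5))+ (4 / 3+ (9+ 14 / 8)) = 5321 / 420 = 12.67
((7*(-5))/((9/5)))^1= -175/9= -19.44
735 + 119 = 854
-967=-967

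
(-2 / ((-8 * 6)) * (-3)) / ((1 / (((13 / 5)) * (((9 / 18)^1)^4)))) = -13 / 640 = -0.02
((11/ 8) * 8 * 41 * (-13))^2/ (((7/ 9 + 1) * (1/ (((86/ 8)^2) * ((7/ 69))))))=1334737905501/ 5888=226687823.62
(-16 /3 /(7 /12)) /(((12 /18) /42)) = -576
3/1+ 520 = 523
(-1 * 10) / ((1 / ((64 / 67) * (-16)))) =10240 / 67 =152.84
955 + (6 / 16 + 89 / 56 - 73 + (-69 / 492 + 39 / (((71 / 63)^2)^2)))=13244372731461 / 14586304894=908.00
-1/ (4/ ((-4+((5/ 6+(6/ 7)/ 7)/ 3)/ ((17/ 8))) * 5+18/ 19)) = 1303567/ 284886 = 4.58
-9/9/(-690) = 1/690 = 0.00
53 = 53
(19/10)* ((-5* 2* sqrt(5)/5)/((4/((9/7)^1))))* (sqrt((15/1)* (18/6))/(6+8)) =-513/392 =-1.31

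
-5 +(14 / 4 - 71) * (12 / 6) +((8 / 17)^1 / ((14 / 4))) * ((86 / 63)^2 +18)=-64862132 / 472311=-137.33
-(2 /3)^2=-4 /9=-0.44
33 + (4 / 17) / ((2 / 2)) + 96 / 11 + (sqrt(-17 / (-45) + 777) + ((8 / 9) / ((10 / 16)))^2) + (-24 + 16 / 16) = 7946602 / 378675 + sqrt(174910) / 15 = 48.87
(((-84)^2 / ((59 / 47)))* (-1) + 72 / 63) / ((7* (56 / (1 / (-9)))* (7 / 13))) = 2.96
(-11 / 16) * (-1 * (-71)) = -781 / 16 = -48.81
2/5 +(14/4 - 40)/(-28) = 477/280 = 1.70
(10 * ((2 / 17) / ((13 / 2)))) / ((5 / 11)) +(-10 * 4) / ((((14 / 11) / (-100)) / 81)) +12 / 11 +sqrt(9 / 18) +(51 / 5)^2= sqrt(2) / 2 +108345944717 / 425425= 254677.66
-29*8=-232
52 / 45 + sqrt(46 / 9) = 52 / 45 + sqrt(46) / 3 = 3.42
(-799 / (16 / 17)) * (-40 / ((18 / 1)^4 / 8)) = 67915 / 26244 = 2.59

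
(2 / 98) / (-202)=-1 / 9898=-0.00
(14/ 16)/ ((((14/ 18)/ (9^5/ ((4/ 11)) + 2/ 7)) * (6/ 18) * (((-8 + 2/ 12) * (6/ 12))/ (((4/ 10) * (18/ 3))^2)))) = -6629206698/ 8225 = -805982.58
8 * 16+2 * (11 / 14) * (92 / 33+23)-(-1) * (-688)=-10909 / 21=-519.48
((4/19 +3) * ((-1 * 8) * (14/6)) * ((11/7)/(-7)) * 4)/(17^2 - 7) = 10736/56259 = 0.19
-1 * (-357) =357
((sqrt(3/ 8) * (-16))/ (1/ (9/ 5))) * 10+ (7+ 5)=12 - 72 * sqrt(6)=-164.36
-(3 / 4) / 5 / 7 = -3 / 140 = -0.02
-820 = -820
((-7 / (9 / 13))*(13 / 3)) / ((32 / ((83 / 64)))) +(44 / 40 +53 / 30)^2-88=-112745669 / 1382400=-81.56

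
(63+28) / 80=91 / 80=1.14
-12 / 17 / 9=-4 / 51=-0.08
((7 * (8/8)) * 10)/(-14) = -5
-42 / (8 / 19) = -399 / 4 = -99.75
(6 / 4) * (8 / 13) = 12 / 13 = 0.92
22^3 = 10648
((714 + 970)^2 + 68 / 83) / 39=235376116 / 3237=72714.28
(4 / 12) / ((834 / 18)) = 1 / 139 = 0.01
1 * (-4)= -4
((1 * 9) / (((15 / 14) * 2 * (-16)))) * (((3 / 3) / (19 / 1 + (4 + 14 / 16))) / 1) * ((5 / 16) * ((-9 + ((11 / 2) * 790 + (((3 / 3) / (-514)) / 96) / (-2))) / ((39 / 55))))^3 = -2281324076325778441085690313915625 / 29736436308929230701330432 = -76718139.75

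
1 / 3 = 0.33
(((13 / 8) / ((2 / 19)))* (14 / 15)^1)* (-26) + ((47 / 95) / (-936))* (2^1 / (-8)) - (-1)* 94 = -99809689 / 355680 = -280.62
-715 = -715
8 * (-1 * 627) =-5016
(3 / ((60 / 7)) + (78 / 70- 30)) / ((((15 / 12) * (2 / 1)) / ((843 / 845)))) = -673557 / 59150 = -11.39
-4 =-4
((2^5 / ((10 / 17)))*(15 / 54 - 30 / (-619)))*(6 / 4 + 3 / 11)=642668 / 20427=31.46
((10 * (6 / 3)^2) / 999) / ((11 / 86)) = 3440 / 10989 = 0.31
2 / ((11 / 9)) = 18 / 11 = 1.64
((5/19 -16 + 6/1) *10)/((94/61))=-56425/893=-63.19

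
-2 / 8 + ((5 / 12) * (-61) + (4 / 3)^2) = -215 / 9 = -23.89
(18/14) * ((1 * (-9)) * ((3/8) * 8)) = -243/7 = -34.71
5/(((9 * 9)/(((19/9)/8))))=95/5832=0.02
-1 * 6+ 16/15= -74/15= -4.93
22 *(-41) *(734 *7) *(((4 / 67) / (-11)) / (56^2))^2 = -15047 / 1083967808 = -0.00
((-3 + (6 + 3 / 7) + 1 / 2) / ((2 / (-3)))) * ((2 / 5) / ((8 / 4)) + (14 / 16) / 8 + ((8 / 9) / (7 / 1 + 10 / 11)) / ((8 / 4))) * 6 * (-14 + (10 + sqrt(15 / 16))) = 1007567 / 19488 - 1007567 * sqrt(15) / 311808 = 39.19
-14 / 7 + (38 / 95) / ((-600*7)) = -21001 / 10500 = -2.00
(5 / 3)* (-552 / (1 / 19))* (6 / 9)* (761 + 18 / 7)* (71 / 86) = -6633572600 / 903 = -7346149.06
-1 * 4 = -4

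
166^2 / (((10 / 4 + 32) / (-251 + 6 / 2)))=-13667776 / 69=-198083.71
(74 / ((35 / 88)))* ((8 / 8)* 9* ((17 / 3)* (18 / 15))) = 11386.70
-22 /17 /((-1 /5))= 110 /17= 6.47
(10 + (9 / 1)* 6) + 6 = 70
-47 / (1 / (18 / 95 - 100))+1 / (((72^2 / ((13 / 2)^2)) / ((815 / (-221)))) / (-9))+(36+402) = 5129.37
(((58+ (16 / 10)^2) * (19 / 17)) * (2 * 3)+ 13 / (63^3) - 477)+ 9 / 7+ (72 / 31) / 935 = -69.60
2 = 2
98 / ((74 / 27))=1323 / 37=35.76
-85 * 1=-85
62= 62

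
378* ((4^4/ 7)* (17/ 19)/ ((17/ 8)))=110592/ 19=5820.63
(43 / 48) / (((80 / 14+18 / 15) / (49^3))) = 15242.92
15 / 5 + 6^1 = 9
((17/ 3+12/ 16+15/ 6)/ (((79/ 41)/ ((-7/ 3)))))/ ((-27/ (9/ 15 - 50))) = -7585123/ 383940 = -19.76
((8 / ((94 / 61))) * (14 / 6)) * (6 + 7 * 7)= 93940 / 141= 666.24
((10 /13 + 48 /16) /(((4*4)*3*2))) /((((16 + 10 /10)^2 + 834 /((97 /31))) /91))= 33271 /5173152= 0.01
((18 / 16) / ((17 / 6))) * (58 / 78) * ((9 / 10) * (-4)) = -2349 / 2210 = -1.06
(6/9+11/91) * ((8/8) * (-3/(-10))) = 43/182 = 0.24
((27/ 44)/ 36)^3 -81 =-441593829/ 5451776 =-81.00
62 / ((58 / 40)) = 1240 / 29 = 42.76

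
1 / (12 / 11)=11 / 12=0.92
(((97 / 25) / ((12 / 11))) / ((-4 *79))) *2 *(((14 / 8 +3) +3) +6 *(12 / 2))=-7469 / 7584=-0.98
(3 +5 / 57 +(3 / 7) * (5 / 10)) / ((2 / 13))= 34255 / 1596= 21.46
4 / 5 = 0.80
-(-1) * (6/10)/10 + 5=253/50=5.06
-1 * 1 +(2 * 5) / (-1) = -11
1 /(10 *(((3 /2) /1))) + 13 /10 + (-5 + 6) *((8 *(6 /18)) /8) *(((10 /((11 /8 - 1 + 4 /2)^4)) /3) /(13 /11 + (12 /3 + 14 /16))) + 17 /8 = 87456773101 /25005993480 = 3.50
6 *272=1632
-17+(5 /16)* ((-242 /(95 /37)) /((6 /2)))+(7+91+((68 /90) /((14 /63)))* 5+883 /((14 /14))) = 442859 /456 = 971.18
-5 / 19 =-0.26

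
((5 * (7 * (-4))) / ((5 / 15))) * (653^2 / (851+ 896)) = -179091780 / 1747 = -102513.90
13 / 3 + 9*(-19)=-500 / 3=-166.67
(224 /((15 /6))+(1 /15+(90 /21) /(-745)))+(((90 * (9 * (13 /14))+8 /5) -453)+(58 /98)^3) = 102709430084 /262945515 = 390.61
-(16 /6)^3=-512 /27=-18.96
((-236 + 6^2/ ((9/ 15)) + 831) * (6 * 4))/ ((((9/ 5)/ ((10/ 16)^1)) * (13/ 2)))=32750/ 39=839.74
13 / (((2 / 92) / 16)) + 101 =9669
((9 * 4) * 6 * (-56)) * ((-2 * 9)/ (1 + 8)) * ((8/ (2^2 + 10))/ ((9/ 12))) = 18432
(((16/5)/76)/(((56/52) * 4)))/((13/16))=8/665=0.01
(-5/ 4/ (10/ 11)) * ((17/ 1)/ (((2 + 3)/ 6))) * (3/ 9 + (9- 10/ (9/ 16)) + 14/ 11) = 1207/ 6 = 201.17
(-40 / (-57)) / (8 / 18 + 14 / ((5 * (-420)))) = 6000 / 3743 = 1.60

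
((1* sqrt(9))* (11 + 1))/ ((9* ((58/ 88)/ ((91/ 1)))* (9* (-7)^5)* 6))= -1144/ 1879983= -0.00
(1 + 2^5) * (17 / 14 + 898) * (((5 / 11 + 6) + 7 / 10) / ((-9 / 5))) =-9907543 / 84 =-117946.94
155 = 155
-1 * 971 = -971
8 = 8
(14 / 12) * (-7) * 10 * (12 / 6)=-490 / 3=-163.33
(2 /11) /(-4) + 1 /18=1 /99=0.01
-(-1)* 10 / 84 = 5 / 42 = 0.12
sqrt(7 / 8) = sqrt(14) / 4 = 0.94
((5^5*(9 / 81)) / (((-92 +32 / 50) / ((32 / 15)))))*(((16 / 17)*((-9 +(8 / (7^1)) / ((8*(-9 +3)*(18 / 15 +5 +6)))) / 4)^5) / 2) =101952767934237702367859375 / 462875723071950585696768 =220.26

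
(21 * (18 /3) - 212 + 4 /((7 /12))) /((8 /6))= -831 /14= -59.36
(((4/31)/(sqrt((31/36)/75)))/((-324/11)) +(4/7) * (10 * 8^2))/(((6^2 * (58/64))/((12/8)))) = 10240/609 -440 * sqrt(93)/2257389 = 16.81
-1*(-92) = 92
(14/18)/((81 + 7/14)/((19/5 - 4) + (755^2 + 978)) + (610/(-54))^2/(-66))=-106840333908/265568070895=-0.40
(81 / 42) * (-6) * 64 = -5184 / 7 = -740.57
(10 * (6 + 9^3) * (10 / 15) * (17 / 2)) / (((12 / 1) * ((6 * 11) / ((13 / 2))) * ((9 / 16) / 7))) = 3790150 / 891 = 4253.82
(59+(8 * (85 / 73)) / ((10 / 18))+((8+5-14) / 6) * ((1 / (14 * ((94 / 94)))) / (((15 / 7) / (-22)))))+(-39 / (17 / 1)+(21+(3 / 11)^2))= 1279411471 / 13514490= 94.67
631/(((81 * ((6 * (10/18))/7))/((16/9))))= 29.08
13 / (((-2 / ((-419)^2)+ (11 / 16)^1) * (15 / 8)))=292133504 / 28967085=10.09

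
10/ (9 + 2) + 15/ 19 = 355/ 209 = 1.70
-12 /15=-4 /5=-0.80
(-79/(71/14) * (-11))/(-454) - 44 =-715231/16117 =-44.38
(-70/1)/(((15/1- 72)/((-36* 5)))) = -4200/19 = -221.05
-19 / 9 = -2.11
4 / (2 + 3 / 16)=64 / 35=1.83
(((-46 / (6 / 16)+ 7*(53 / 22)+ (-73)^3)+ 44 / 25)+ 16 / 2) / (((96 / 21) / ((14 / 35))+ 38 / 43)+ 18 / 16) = -773011971284 / 26694525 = -28957.70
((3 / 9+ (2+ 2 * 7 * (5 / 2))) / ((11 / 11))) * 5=560 / 3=186.67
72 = 72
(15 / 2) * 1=15 / 2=7.50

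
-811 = -811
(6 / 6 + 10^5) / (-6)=-100001 / 6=-16666.83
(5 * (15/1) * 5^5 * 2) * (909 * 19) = 8095781250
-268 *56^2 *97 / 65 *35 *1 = -570664192 / 13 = -43897245.54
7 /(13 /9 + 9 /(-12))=252 /25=10.08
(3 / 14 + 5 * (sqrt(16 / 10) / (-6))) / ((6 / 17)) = 17 / 28- 17 * sqrt(10) / 18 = -2.38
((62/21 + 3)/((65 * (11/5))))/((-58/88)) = -0.06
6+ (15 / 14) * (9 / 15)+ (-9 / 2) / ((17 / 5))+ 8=13.32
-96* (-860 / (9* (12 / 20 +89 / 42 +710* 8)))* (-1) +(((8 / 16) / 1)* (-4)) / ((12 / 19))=-34232449 / 7160226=-4.78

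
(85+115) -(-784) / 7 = 312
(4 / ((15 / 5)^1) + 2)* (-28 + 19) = -30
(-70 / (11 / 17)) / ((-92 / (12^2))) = 42840 / 253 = 169.33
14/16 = 7/8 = 0.88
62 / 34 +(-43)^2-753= 18663 / 17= 1097.82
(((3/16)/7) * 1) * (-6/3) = -3/56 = -0.05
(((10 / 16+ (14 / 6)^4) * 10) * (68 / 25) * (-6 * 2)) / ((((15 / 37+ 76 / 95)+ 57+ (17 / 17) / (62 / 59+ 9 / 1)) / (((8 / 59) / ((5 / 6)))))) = -468197770304 / 16982280045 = -27.57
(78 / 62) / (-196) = -39 / 6076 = -0.01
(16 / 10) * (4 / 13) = 32 / 65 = 0.49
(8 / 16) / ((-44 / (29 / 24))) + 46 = 97123 / 2112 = 45.99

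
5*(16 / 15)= 16 / 3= 5.33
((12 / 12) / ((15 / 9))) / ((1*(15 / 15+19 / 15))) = 9 / 34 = 0.26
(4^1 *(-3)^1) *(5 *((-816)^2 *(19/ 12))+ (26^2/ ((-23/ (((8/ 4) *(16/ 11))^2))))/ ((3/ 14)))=-176003574016/ 2783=-63242390.95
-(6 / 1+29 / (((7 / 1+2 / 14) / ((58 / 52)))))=-13687 / 1300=-10.53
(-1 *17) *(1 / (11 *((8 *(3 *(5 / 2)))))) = -17 / 660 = -0.03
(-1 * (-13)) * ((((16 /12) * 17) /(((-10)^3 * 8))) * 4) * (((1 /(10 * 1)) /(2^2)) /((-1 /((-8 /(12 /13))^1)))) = -2873 /90000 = -0.03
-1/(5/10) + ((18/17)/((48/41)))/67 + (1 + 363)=3298667/9112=362.01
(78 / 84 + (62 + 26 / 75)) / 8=66439 / 8400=7.91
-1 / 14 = -0.07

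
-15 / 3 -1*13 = -18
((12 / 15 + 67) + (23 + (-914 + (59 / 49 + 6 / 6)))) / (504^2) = -8381 / 2593080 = -0.00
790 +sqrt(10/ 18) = sqrt(5)/ 3 +790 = 790.75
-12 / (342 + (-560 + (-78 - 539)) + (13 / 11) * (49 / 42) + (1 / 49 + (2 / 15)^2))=2910600 / 202185563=0.01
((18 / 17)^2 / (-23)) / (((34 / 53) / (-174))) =1493964 / 112999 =13.22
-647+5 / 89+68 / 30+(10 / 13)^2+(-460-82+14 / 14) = -267373051 / 225615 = -1185.09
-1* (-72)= 72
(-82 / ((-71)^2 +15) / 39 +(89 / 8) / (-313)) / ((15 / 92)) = -25522387 / 115722360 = -0.22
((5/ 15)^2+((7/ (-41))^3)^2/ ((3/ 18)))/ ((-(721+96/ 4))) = -4756457287/ 31849448935905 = -0.00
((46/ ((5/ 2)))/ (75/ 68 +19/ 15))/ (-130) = -9384/ 157105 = -0.06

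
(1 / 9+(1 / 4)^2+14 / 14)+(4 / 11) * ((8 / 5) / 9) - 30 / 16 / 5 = 2279 / 2640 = 0.86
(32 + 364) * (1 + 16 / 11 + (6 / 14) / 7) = 48816 / 49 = 996.24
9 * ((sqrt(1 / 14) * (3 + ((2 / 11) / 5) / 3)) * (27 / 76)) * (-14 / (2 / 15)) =-120771 * sqrt(14) / 1672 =-270.27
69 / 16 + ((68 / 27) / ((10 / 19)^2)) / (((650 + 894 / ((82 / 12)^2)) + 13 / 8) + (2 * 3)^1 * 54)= 624385792291 / 144478911600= 4.32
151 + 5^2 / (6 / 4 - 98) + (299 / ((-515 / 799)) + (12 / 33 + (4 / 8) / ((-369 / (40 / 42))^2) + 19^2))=48.22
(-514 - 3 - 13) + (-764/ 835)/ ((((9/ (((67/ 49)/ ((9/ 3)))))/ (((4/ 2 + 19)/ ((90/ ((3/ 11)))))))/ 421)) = -4611082324/ 8679825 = -531.24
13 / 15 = 0.87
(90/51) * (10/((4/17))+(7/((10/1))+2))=1356/17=79.76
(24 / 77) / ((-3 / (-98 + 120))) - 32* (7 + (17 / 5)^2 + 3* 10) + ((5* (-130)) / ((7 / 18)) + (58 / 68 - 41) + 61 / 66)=-3266.86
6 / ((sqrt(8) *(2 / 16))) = 12 *sqrt(2) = 16.97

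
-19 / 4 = -4.75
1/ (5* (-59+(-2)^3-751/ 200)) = -40/ 14151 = -0.00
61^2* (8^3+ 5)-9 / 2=3847505 / 2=1923752.50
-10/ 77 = -0.13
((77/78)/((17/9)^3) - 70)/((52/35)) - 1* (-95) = 318722505/6642376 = 47.98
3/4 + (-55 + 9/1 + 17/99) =-17851/396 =-45.08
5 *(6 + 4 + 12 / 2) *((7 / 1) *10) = 5600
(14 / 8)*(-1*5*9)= -315 / 4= -78.75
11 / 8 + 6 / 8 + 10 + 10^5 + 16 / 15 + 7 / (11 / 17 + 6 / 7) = 2148383317 / 21480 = 100017.85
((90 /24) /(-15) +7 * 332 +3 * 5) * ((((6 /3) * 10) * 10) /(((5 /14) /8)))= 10477600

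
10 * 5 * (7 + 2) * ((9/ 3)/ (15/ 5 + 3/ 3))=675/ 2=337.50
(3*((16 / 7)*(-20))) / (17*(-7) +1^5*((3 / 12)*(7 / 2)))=512 / 441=1.16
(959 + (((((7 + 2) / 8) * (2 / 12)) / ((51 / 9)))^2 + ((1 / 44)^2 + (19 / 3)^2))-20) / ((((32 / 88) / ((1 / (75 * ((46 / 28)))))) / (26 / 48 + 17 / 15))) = 36997401644917 / 1010769408000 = 36.60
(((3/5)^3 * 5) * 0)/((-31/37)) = 0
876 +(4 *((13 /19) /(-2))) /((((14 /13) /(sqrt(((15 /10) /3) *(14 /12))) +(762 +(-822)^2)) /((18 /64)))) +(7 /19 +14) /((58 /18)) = 507 *sqrt(21) /1959049042699856 +100042035643995471987 /113624844476591648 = 880.46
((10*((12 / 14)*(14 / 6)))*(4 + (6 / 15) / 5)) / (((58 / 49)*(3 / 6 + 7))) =6664 / 725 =9.19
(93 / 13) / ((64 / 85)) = 7905 / 832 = 9.50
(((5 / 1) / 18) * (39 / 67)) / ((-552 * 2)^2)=65 / 489964032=0.00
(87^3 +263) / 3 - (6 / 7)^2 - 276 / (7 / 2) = 32267834 / 147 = 219509.07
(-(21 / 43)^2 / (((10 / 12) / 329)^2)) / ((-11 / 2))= 3436868232 / 508475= 6759.17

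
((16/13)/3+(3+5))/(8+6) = 164/273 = 0.60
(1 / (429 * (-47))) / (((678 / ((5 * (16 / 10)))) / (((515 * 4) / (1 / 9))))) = -8240 / 759473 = -0.01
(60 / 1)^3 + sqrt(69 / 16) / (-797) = 216000-sqrt(69) / 3188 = 216000.00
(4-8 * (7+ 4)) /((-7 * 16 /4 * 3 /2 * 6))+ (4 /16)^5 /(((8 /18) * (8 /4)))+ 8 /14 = 155837 /172032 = 0.91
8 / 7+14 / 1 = 106 / 7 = 15.14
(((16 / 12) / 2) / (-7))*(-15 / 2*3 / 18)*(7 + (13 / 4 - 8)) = 15 / 56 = 0.27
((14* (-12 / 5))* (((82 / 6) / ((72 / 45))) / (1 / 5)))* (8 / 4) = -2870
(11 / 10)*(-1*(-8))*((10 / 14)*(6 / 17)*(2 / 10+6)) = 13.75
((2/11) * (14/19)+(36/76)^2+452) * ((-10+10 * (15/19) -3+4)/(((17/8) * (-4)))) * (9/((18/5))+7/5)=294236397/1282633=229.40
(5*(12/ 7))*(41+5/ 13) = 32280/ 91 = 354.73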